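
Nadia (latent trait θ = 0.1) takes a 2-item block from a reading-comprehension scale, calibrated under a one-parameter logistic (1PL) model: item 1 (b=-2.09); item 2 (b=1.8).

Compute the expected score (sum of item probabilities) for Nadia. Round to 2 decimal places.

1.05

P(θ) = 1 / (1 + exp(−(θ − b)))
P_1 = 1/(1+e^{-2.1900}) = 0.8993
P_2 = 1/(1+e^{1.7000}) = 0.1545
E[score] = 0.8993 + 0.1545 = 1.0538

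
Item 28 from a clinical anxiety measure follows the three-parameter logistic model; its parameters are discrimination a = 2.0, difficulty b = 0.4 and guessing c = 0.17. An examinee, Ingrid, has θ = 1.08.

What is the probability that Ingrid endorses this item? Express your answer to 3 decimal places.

0.830

P(θ) = c + (1 − c) · 1 / (1 + exp(−a(θ − b)))
Exponent: 2.0 × (1.08 − 0.4) = 1.3600
1/(1 + e^{-1.3600}) = 0.7958
P = 0.17 + 0.83 × 0.7958 = 0.8305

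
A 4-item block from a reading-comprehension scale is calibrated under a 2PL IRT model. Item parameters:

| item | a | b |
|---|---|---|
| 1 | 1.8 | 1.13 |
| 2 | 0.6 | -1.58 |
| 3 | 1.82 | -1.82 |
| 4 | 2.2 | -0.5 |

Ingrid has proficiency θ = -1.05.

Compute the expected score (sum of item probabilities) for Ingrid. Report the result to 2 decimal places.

P(θ) = 1 / (1 + exp(−a(θ − b)))
P_1 = 1/(1+e^{3.9240}) = 0.0194
P_2 = 1/(1+e^{-0.3180}) = 0.5788
P_3 = 1/(1+e^{-1.4014}) = 0.8024
P_4 = 1/(1+e^{1.2100}) = 0.2297
E[score] = 0.0194 + 0.5788 + 0.8024 + 0.2297 = 1.6303

1.63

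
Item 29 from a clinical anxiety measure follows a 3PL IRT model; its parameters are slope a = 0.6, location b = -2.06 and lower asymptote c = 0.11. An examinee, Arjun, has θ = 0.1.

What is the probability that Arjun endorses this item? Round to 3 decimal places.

0.809

P(θ) = c + (1 − c) · 1 / (1 + exp(−a(θ − b)))
Exponent: 0.6 × (0.1 − (-2.06)) = 1.2960
1/(1 + e^{-1.2960}) = 0.7852
P = 0.11 + 0.89 × 0.7852 = 0.8088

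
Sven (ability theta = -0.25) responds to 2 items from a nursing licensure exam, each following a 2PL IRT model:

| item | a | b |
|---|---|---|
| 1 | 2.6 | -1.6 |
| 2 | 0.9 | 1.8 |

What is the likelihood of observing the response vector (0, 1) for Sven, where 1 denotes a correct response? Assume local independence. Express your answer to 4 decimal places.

0.0040

P(theta) = 1 / (1 + exp(−a(theta − b)))
P_1 = 1/(1+e^{-3.5100}) = 0.9710
P_2 = 1/(1+e^{1.8450}) = 0.1365
L = (1−P_1) × P_2 = 0.0290 × 0.1365 = 0.00396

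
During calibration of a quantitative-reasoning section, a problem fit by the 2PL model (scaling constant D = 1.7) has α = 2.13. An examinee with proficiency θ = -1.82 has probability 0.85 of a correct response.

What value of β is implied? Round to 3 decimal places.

P(θ) = 1 / (1 + exp(−D·α(θ − β)))
logit(0.85) = ln(0.85/0.15) = 1.7346
β = θ − logit/(1.7·α) = -1.82 − 1.7346/3.6210 = -2.2990

-2.299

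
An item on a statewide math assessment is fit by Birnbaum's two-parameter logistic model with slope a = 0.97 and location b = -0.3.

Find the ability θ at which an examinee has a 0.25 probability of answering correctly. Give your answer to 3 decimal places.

-1.433

P(θ) = 1 / (1 + exp(−a(θ − b)))
logit = ln(0.2500/0.7500) = -1.0986
θ = b + logit/(a) = -0.3 + (-1.0986)/0.9700 = -1.4326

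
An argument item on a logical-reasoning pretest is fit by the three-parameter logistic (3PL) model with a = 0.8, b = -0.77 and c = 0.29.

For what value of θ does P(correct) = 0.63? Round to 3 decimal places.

-0.876

P(θ) = c + (1 − c) · 1 / (1 + exp(−a(θ − b)))
Remove guessing floor: (0.63 − 0.29)/(1 − 0.29) = 0.4789
logit = ln(0.4789/0.5211) = -0.0846
θ = b + logit/(a) = -0.77 + (-0.0846)/0.8000 = -0.8757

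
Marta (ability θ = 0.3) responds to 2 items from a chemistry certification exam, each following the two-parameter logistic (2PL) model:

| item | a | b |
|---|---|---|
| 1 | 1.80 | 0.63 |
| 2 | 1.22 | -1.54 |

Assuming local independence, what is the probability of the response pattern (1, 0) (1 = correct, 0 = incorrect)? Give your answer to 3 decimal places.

P(θ) = 1 / (1 + exp(−a(θ − b)))
P_1 = 1/(1+e^{0.5940}) = 0.3557
P_2 = 1/(1+e^{-2.2448}) = 0.9042
L = P_1 × (1−P_2) = 0.3557 × 0.0958 = 0.03408

0.034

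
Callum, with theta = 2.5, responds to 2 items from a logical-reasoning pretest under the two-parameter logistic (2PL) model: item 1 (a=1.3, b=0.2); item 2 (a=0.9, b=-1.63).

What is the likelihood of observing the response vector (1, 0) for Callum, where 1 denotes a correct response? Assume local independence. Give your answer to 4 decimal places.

0.0226

P(theta) = 1 / (1 + exp(−a(theta − b)))
P_1 = 1/(1+e^{-2.9900}) = 0.9521
P_2 = 1/(1+e^{-3.7170}) = 0.9763
L = P_1 × (1−P_2) = 0.9521 × 0.0237 = 0.02259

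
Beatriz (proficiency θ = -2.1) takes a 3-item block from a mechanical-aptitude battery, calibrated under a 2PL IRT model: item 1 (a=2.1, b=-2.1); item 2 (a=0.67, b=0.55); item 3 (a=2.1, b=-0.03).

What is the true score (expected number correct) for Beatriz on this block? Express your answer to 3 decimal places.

P(θ) = 1 / (1 + exp(−a(θ − b)))
P_1 = 1/(1+e^{0.0000}) = 0.5000
P_2 = 1/(1+e^{1.7755}) = 0.1449
P_3 = 1/(1+e^{4.3470}) = 0.0128
E[score] = 0.5000 + 0.1449 + 0.0128 = 0.6576

0.658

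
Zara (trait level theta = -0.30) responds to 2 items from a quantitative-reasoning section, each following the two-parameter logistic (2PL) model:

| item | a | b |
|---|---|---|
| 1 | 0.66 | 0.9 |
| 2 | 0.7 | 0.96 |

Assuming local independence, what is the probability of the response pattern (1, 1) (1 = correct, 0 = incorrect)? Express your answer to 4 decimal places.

0.0913

P(theta) = 1 / (1 + exp(−a(theta − b)))
P_1 = 1/(1+e^{0.7920}) = 0.3117
P_2 = 1/(1+e^{0.8820}) = 0.2928
L = P_1 × P_2 = 0.3117 × 0.2928 = 0.09127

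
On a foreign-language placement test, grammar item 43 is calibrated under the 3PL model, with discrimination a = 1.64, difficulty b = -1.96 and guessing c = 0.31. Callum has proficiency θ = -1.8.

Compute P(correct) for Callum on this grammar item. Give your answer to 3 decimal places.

0.700

P(θ) = c + (1 − c) · 1 / (1 + exp(−a(θ − b)))
Exponent: 1.64 × (-1.8 − (-1.96)) = 0.2624
1/(1 + e^{-0.2624}) = 0.5652
P = 0.31 + 0.69 × 0.5652 = 0.7000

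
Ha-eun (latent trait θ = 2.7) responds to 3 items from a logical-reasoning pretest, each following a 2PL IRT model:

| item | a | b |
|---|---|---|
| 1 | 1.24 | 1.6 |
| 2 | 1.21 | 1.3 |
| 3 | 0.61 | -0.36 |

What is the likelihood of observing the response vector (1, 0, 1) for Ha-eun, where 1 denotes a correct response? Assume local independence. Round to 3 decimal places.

0.107

P(θ) = 1 / (1 + exp(−a(θ − b)))
P_1 = 1/(1+e^{-1.3640}) = 0.7964
P_2 = 1/(1+e^{-1.6940}) = 0.8447
P_3 = 1/(1+e^{-1.8666}) = 0.8661
L = P_1 × (1−P_2) × P_3 = 0.7964 × 0.1553 × 0.8661 = 0.10708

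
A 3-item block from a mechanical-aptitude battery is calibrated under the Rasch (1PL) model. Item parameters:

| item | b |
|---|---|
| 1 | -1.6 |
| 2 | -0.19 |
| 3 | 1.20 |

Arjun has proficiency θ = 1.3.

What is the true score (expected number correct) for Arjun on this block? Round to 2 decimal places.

P(θ) = 1 / (1 + exp(−(θ − b)))
P_1 = 1/(1+e^{-2.9000}) = 0.9478
P_2 = 1/(1+e^{-1.4900}) = 0.8161
P_3 = 1/(1+e^{-0.1000}) = 0.5250
E[score] = 0.9478 + 0.8161 + 0.5250 = 2.2889

2.29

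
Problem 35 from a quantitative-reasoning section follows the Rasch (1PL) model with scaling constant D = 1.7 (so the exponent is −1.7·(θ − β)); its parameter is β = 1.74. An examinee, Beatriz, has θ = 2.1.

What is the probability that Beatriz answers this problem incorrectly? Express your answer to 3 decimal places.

0.352

P(θ) = 1 / (1 + exp(−D·(θ − β)))
Exponent: 1.7 × (2.1 − 1.74) = 0.6120
1/(1 + e^{-0.6120}) = 0.6484
P = 0.6484
P(incorrect) = 1 − 0.6484 = 0.3516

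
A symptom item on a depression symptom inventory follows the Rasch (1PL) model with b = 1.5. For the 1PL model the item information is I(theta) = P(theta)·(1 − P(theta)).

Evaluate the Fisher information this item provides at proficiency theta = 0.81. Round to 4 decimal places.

P = 1/(1+e^{0.6900}) = 0.3340
P(1−P) = 0.3340 × 0.6660 = 0.2225
I = P(1−P) = 0.22245

0.2225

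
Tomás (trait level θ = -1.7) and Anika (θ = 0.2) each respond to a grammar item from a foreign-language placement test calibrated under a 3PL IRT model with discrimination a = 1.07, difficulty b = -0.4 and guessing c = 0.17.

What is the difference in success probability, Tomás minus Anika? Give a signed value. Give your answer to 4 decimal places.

-0.3784

P(θ) = c + (1 − c) · 1 / (1 + exp(−a(θ − b)))
P(Tomás) = 0.3354  [exponent -1.3910]
P(Anika) = 0.7138  [exponent 0.6420]
Difference = 0.3354 − 0.7138 = -0.3784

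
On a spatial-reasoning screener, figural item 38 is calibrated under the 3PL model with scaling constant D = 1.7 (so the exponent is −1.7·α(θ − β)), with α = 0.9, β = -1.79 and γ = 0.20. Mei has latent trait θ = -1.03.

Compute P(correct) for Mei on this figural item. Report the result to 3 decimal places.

P(θ) = γ + (1 − γ) · 1 / (1 + exp(−D·α(θ − β)))
Exponent: 1.7 × 0.9 × (-1.03 − (-1.79)) = 1.1628
1/(1 + e^{-1.1628}) = 0.7618
P = 0.20 + 0.80 × 0.7618 = 0.8095

0.809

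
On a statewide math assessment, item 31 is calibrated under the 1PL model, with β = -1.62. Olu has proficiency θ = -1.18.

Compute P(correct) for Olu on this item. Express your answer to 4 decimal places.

P(θ) = 1 / (1 + exp(−(θ − β)))
Exponent: (-1.18 − (-1.62)) = 0.4400
1/(1 + e^{-0.4400}) = 0.6083
P = 0.6083

0.6083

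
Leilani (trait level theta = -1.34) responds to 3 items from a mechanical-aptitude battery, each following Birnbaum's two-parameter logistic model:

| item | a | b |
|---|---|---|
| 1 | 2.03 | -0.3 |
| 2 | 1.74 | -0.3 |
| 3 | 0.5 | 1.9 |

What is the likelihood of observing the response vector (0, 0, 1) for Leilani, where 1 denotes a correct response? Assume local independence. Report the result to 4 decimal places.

0.1266

P(theta) = 1 / (1 + exp(−a(theta − b)))
P_1 = 1/(1+e^{2.1112}) = 0.1080
P_2 = 1/(1+e^{1.8096}) = 0.1407
P_3 = 1/(1+e^{1.6200}) = 0.1652
L = (1−P_1) × (1−P_2) × P_3 = 0.8920 × 0.8593 × 0.1652 = 0.12663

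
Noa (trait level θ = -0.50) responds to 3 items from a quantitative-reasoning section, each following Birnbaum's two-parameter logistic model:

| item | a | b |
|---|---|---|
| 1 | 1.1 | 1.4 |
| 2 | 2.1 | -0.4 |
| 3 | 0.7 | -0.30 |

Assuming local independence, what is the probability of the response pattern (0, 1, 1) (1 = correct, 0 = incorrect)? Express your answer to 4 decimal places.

0.1853

P(θ) = 1 / (1 + exp(−a(θ − b)))
P_1 = 1/(1+e^{2.0900}) = 0.1101
P_2 = 1/(1+e^{0.2100}) = 0.4477
P_3 = 1/(1+e^{0.1400}) = 0.4651
L = (1−P_1) × P_2 × P_3 = 0.8899 × 0.4477 × 0.4651 = 0.18528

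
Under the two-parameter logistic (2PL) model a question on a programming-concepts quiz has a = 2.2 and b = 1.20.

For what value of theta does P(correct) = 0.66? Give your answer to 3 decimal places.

1.501

P(theta) = 1 / (1 + exp(−a(theta − b)))
logit = ln(0.6600/0.3400) = 0.6633
theta = b + logit/(a) = 1.20 + 0.6633/2.2000 = 1.5015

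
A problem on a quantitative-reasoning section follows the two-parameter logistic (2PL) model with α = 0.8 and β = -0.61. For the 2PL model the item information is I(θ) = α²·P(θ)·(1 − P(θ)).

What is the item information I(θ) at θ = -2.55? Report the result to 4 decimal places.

0.0923

P = 1/(1+e^{1.5520}) = 0.1748
P(1−P) = 0.1748 × 0.8252 = 0.1442
I = α² × P(1−P) = 0.8² × 0.1442 = 0.09232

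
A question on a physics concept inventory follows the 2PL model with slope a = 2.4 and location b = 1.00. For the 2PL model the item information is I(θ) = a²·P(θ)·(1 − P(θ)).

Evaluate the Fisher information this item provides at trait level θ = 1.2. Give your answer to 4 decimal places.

P = 1/(1+e^{-0.4800}) = 0.6177
P(1−P) = 0.6177 × 0.3823 = 0.2361
I = a² × P(1−P) = 2.4² × 0.2361 = 1.36014

1.3601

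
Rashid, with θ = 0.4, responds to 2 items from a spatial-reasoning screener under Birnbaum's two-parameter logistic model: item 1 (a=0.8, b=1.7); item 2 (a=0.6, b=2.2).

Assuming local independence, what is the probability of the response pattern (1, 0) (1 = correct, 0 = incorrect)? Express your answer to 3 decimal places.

0.195

P(θ) = 1 / (1 + exp(−a(θ − b)))
P_1 = 1/(1+e^{1.0400}) = 0.2611
P_2 = 1/(1+e^{1.0800}) = 0.2535
L = P_1 × (1−P_2) = 0.2611 × 0.7465 = 0.19495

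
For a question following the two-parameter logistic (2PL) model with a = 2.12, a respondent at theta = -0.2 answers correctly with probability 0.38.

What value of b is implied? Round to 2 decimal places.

P(theta) = 1 / (1 + exp(−a(theta − b)))
logit(0.38) = ln(0.38/0.62) = -0.4895
b = theta − logit/(a) = -0.2 − (-0.4895)/2.1200 = 0.0309

0.03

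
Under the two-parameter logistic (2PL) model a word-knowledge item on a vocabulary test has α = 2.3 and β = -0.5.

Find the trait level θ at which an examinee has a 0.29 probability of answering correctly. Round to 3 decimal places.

P(θ) = 1 / (1 + exp(−α(θ − β)))
logit = ln(0.2900/0.7100) = -0.8954
θ = β + logit/(α) = -0.5 + (-0.8954)/2.3000 = -0.8893

-0.889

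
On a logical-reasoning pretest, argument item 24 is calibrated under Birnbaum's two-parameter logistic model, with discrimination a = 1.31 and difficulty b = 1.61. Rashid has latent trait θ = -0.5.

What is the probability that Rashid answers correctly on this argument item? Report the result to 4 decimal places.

0.0593

P(θ) = 1 / (1 + exp(−a(θ − b)))
Exponent: 1.31 × (-0.5 − 1.61) = -2.7641
1/(1 + e^{2.7641}) = 0.0593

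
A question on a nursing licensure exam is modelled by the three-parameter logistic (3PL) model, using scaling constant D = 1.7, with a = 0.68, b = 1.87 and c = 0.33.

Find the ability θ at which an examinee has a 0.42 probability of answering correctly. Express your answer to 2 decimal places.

0.26

P(θ) = c + (1 − c) · 1 / (1 + exp(−D·a(θ − b)))
Remove guessing floor: (0.42 − 0.33)/(1 − 0.33) = 0.1343
logit = ln(0.1343/0.8657) = -1.8632
θ = b + logit/(1.7·a) = 1.87 + (-1.8632)/1.1560 = 0.2582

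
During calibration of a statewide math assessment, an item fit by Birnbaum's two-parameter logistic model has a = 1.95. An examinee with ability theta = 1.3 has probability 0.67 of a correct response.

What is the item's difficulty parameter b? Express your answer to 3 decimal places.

P(theta) = 1 / (1 + exp(−a(theta − b)))
logit(0.67) = ln(0.67/0.33) = 0.7082
b = theta − logit/(a) = 1.3 − 0.7082/1.9500 = 0.9368

0.937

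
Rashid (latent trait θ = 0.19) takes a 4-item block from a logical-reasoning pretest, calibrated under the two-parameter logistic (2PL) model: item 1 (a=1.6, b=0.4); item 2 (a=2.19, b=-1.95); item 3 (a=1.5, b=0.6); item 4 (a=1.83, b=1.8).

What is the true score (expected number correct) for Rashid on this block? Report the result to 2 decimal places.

P(θ) = 1 / (1 + exp(−a(θ − b)))
P_1 = 1/(1+e^{0.3360}) = 0.4168
P_2 = 1/(1+e^{-4.6866}) = 0.9909
P_3 = 1/(1+e^{0.6150}) = 0.3509
P_4 = 1/(1+e^{2.9463}) = 0.0499
E[score] = 0.4168 + 0.9909 + 0.3509 + 0.0499 = 1.8085

1.81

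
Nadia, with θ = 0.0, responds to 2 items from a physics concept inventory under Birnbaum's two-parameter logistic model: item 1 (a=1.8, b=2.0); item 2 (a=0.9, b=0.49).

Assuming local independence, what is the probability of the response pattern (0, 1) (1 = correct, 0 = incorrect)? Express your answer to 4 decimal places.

0.3811

P(θ) = 1 / (1 + exp(−a(θ − b)))
P_1 = 1/(1+e^{3.6000}) = 0.0266
P_2 = 1/(1+e^{0.4410}) = 0.3915
L = (1−P_1) × P_2 = 0.9734 × 0.3915 = 0.38109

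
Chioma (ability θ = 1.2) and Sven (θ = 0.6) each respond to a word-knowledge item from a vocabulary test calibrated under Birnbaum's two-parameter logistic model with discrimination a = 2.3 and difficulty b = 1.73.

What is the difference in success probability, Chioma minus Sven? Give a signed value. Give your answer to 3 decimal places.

0.159

P(θ) = 1 / (1 + exp(−a(θ − b)))
P(Chioma) = 0.2281  [exponent -1.2190]
P(Sven) = 0.0692  [exponent -2.5990]
Difference = 0.2281 − 0.0692 = 0.1589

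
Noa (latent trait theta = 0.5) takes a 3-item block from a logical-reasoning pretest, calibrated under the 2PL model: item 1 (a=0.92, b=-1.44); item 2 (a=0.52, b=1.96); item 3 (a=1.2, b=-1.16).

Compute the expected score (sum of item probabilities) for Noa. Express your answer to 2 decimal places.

P(theta) = 1 / (1 + exp(−a(theta − b)))
P_1 = 1/(1+e^{-1.7848}) = 0.8563
P_2 = 1/(1+e^{0.7592}) = 0.3188
P_3 = 1/(1+e^{-1.9920}) = 0.8800
E[score] = 0.8563 + 0.3188 + 0.8800 = 2.0551

2.06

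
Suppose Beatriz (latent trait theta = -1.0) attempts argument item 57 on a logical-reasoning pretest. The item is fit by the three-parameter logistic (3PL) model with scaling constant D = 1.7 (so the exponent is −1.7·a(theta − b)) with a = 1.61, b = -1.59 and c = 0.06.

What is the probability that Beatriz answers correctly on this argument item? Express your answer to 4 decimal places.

0.8440

P(theta) = c + (1 − c) · 1 / (1 + exp(−D·a(theta − b)))
Exponent: 1.7 × 1.61 × (-1.0 − (-1.59)) = 1.6148
1/(1 + e^{-1.6148}) = 0.8341
P = 0.06 + 0.94 × 0.8341 = 0.8440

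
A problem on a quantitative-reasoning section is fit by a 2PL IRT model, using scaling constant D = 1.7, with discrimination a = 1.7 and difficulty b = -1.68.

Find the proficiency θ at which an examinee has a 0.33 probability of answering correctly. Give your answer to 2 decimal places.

-1.93

P(θ) = 1 / (1 + exp(−D·a(θ − b)))
logit = ln(0.3300/0.6700) = -0.7082
θ = b + logit/(1.7·a) = -1.68 + (-0.7082)/2.8900 = -1.9250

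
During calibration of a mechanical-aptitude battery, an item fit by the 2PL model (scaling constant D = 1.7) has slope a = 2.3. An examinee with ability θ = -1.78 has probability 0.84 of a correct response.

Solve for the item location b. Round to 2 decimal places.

P(θ) = 1 / (1 + exp(−D·a(θ − b)))
logit(0.84) = ln(0.84/0.16) = 1.6582
b = θ − logit/(1.7·a) = -1.78 − 1.6582/3.9100 = -2.2041

-2.20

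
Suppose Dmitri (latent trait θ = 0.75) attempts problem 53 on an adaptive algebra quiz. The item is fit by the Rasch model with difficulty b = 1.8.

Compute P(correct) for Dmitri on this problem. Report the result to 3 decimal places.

0.259

P(θ) = 1 / (1 + exp(−(θ − b)))
Exponent: (0.75 − 1.8) = -1.0500
1/(1 + e^{1.0500}) = 0.2592
P = 0.2592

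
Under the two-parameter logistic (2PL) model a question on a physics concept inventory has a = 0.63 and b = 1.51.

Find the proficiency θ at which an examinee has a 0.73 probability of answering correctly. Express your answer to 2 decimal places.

3.09

P(θ) = 1 / (1 + exp(−a(θ − b)))
logit = ln(0.7300/0.2700) = 0.9946
θ = b + logit/(a) = 1.51 + 0.9946/0.6300 = 3.0888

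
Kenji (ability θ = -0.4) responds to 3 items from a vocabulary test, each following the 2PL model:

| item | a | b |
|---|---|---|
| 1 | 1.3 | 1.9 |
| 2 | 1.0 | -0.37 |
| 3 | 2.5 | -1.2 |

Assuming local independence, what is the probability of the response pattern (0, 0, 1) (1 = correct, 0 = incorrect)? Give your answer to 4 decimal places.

P(θ) = 1 / (1 + exp(−a(θ − b)))
P_1 = 1/(1+e^{2.9900}) = 0.0479
P_2 = 1/(1+e^{0.0300}) = 0.4925
P_3 = 1/(1+e^{-2.0000}) = 0.8808
L = (1−P_1) × (1−P_2) × P_3 = 0.9521 × 0.5075 × 0.8808 = 0.42560

0.4256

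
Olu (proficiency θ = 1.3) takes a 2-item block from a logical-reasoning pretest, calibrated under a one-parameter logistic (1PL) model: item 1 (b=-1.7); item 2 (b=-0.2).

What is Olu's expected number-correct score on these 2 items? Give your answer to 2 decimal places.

P(θ) = 1 / (1 + exp(−(θ − b)))
P_1 = 1/(1+e^{-3.0000}) = 0.9526
P_2 = 1/(1+e^{-1.5000}) = 0.8176
E[score] = 0.9526 + 0.8176 = 1.7701

1.77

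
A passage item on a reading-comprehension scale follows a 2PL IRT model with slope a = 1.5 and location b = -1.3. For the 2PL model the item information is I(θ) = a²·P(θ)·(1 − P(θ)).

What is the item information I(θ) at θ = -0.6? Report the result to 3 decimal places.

0.432

P = 1/(1+e^{-1.0500}) = 0.7408
P(1−P) = 0.7408 × 0.2592 = 0.1920
I = a² × P(1−P) = 1.5² × 0.1920 = 0.43206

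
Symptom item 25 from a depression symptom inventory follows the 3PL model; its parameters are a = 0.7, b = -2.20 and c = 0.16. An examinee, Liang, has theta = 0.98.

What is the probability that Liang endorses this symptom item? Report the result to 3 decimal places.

P(theta) = c + (1 − c) · 1 / (1 + exp(−a(theta − b)))
Exponent: 0.7 × (0.98 − (-2.20)) = 2.2260
1/(1 + e^{-2.2260}) = 0.9026
P = 0.16 + 0.84 × 0.9026 = 0.9182

0.918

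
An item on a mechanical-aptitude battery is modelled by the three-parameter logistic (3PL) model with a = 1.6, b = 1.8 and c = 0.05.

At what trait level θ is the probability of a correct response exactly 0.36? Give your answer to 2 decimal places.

1.35

P(θ) = c + (1 − c) · 1 / (1 + exp(−a(θ − b)))
Remove guessing floor: (0.36 − 0.05)/(1 − 0.05) = 0.3263
logit = ln(0.3263/0.6737) = -0.7249
θ = b + logit/(a) = 1.8 + (-0.7249)/1.6000 = 1.3469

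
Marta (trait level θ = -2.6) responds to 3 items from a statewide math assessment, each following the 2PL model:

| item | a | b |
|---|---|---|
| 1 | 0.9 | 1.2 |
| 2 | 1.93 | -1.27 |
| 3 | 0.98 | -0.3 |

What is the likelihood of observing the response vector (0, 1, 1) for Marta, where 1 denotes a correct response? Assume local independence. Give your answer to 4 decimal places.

0.0066

P(θ) = 1 / (1 + exp(−a(θ − b)))
P_1 = 1/(1+e^{3.4200}) = 0.0317
P_2 = 1/(1+e^{2.5669}) = 0.0713
P_3 = 1/(1+e^{2.2540}) = 0.0950
L = (1−P_1) × P_2 × P_3 = 0.9683 × 0.0713 × 0.0950 = 0.00656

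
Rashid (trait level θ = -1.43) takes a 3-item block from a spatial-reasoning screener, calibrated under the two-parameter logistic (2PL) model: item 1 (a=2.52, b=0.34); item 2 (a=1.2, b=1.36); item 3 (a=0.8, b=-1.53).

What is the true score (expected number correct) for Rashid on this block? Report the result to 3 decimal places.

P(θ) = 1 / (1 + exp(−a(θ − b)))
P_1 = 1/(1+e^{4.4604}) = 0.0114
P_2 = 1/(1+e^{3.3480}) = 0.0340
P_3 = 1/(1+e^{-0.0800}) = 0.5200
E[score] = 0.0114 + 0.0340 + 0.5200 = 0.5654

0.565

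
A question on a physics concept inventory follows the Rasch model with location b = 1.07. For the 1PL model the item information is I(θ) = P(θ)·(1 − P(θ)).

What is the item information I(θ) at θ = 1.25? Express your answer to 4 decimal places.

0.2480

P = 1/(1+e^{-0.1800}) = 0.5449
P(1−P) = 0.5449 × 0.4551 = 0.2480
I = P(1−P) = 0.24799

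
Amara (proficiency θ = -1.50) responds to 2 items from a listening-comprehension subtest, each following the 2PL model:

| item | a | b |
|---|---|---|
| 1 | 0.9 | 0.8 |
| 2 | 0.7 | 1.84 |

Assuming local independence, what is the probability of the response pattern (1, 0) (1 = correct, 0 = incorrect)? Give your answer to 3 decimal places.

P(θ) = 1 / (1 + exp(−a(θ − b)))
P_1 = 1/(1+e^{2.0700}) = 0.1120
P_2 = 1/(1+e^{2.3380}) = 0.0880
L = P_1 × (1−P_2) = 0.1120 × 0.9120 = 0.10218

0.102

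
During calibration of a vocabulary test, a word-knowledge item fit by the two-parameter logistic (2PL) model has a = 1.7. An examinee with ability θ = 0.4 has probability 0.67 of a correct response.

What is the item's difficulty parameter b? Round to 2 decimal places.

-0.02

P(θ) = 1 / (1 + exp(−a(θ − b)))
logit(0.67) = ln(0.67/0.33) = 0.7082
b = θ − logit/(a) = 0.4 − 0.7082/1.7000 = -0.0166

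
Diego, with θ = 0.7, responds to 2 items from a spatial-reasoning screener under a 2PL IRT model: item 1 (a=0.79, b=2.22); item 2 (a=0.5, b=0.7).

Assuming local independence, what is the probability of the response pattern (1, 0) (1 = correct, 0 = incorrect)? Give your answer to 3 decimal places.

P(θ) = 1 / (1 + exp(−a(θ − b)))
P_1 = 1/(1+e^{1.2008}) = 0.2313
P_2 = 1/(1+e^{0.0000}) = 0.5000
L = P_1 × (1−P_2) = 0.2313 × 0.5000 = 0.11567

0.116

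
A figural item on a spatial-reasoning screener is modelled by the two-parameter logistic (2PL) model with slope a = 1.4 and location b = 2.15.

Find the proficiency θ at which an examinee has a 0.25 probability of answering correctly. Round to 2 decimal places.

1.37

P(θ) = 1 / (1 + exp(−a(θ − b)))
logit = ln(0.2500/0.7500) = -1.0986
θ = b + logit/(a) = 2.15 + (-1.0986)/1.4000 = 1.3653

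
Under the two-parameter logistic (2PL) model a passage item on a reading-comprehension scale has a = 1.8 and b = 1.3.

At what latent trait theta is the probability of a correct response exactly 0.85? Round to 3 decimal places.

P(theta) = 1 / (1 + exp(−a(theta − b)))
logit = ln(0.8500/0.1500) = 1.7346
theta = b + logit/(a) = 1.3 + 1.7346/1.8000 = 2.2637

2.264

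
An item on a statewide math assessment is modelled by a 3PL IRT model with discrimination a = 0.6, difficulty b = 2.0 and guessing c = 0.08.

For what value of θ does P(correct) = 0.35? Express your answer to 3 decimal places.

P(θ) = c + (1 − c) · 1 / (1 + exp(−a(θ − b)))
Remove guessing floor: (0.35 − 0.08)/(1 − 0.08) = 0.2935
logit = ln(0.2935/0.7065) = -0.8786
θ = b + logit/(a) = 2.0 + (-0.8786)/0.6000 = 0.5357

0.536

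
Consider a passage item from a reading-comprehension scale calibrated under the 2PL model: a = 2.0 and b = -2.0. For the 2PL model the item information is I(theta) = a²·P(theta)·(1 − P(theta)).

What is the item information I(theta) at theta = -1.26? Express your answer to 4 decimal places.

P = 1/(1+e^{-1.4800}) = 0.8146
P(1−P) = 0.8146 × 0.1854 = 0.1510
I = a² × P(1−P) = 2.0² × 0.1510 = 0.60418

0.6042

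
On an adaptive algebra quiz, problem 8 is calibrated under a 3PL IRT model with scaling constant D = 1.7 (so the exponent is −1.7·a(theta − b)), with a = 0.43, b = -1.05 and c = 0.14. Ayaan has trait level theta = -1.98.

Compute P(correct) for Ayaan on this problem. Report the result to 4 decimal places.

0.4292

P(theta) = c + (1 − c) · 1 / (1 + exp(−D·a(theta − b)))
Exponent: 1.7 × 0.43 × (-1.98 − (-1.05)) = -0.6798
1/(1 + e^{0.6798}) = 0.3363
P = 0.14 + 0.86 × 0.3363 = 0.4292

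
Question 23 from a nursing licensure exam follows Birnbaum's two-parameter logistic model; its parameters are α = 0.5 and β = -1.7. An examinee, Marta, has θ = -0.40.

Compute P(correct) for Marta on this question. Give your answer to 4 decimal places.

P(θ) = 1 / (1 + exp(−α(θ − β)))
Exponent: 0.5 × (-0.40 − (-1.7)) = 0.6500
1/(1 + e^{-0.6500}) = 0.6570

0.6570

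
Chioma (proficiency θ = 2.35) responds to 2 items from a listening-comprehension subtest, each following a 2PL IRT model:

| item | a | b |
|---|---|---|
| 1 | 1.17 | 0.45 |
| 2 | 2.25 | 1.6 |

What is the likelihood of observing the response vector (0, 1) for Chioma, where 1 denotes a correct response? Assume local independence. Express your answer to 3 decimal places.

P(θ) = 1 / (1 + exp(−a(θ − b)))
P_1 = 1/(1+e^{-2.2230}) = 0.9023
P_2 = 1/(1+e^{-1.6875}) = 0.8439
L = (1−P_1) × P_2 = 0.0977 × 0.8439 = 0.08245

0.082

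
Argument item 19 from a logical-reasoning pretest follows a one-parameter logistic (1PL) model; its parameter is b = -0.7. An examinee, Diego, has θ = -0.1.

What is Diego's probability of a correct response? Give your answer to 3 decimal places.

P(θ) = 1 / (1 + exp(−(θ − b)))
Exponent: (-0.1 − (-0.7)) = 0.6000
1/(1 + e^{-0.6000}) = 0.6457
P = 0.6457

0.646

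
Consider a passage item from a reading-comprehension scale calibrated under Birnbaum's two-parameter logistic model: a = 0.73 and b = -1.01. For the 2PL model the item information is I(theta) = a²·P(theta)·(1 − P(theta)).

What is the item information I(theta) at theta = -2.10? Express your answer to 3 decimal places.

0.114

P = 1/(1+e^{0.7957}) = 0.3109
P(1−P) = 0.3109 × 0.6891 = 0.2143
I = a² × P(1−P) = 0.73² × 0.2143 = 0.11418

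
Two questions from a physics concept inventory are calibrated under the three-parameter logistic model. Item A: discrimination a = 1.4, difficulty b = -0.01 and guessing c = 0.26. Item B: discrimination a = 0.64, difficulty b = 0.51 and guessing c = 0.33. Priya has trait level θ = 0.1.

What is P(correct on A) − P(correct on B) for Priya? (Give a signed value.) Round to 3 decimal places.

0.037

P(θ) = c + (1 − c) · 1 / (1 + exp(−a(θ − b)))
P_A = 0.6584
P_B = 0.6213
P_A − P_B = 0.0371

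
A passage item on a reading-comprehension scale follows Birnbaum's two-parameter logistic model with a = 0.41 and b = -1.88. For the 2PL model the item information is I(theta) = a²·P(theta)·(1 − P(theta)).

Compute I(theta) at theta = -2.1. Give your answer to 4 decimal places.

P = 1/(1+e^{0.0902}) = 0.4775
P(1−P) = 0.4775 × 0.5225 = 0.2495
I = a² × P(1−P) = 0.41² × 0.2495 = 0.04194

0.0419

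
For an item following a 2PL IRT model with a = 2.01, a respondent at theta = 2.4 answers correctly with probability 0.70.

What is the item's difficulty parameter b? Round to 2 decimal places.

1.98

P(theta) = 1 / (1 + exp(−a(theta − b)))
logit(0.70) = ln(0.70/0.30) = 0.8473
b = theta − logit/(a) = 2.4 − 0.8473/2.0100 = 1.9785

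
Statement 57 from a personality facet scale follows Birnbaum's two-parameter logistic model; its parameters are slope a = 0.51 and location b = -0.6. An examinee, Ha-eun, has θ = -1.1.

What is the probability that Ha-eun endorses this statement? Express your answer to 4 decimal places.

P(θ) = 1 / (1 + exp(−a(θ − b)))
Exponent: 0.51 × (-1.1 − (-0.6)) = -0.2550
1/(1 + e^{0.2550}) = 0.4366

0.4366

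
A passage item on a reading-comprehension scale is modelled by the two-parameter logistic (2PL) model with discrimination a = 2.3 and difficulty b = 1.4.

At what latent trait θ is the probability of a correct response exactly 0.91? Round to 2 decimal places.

P(θ) = 1 / (1 + exp(−a(θ − b)))
logit = ln(0.9100/0.0900) = 2.3136
θ = b + logit/(a) = 1.4 + 2.3136/2.3000 = 2.4059

2.41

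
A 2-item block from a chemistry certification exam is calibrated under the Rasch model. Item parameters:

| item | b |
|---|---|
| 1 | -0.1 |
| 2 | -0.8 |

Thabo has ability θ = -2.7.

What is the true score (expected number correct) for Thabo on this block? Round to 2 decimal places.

P(θ) = 1 / (1 + exp(−(θ − b)))
P_1 = 1/(1+e^{2.6000}) = 0.0691
P_2 = 1/(1+e^{1.9000}) = 0.1301
E[score] = 0.0691 + 0.1301 = 0.1992

0.20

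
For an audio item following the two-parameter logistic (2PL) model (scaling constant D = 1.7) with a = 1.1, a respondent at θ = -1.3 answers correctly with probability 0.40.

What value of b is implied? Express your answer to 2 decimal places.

-1.08

P(θ) = 1 / (1 + exp(−D·a(θ − b)))
logit(0.40) = ln(0.40/0.60) = -0.4055
b = θ − logit/(1.7·a) = -1.3 − (-0.4055)/1.8700 = -1.0832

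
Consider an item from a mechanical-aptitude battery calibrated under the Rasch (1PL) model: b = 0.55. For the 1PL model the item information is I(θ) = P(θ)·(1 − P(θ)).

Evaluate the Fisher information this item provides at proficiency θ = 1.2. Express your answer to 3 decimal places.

P = 1/(1+e^{-0.6500}) = 0.6570
P(1−P) = 0.6570 × 0.3430 = 0.2253
I = P(1−P) = 0.22535

0.225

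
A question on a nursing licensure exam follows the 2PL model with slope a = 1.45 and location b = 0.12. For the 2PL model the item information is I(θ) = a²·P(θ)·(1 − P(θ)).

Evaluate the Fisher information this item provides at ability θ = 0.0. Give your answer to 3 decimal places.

P = 1/(1+e^{0.1740}) = 0.4566
P(1−P) = 0.4566 × 0.5434 = 0.2481
I = a² × P(1−P) = 1.45² × 0.2481 = 0.52167

0.522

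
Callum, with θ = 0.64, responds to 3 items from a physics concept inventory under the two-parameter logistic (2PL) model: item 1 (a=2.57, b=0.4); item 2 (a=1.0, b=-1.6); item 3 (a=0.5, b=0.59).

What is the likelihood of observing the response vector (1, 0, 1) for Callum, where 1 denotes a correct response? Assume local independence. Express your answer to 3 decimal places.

P(θ) = 1 / (1 + exp(−a(θ − b)))
P_1 = 1/(1+e^{-0.6168}) = 0.6495
P_2 = 1/(1+e^{-2.2400}) = 0.9038
P_3 = 1/(1+e^{-0.0250}) = 0.5062
L = P_1 × (1−P_2) × P_3 = 0.6495 × 0.0962 × 0.5062 = 0.03164

0.032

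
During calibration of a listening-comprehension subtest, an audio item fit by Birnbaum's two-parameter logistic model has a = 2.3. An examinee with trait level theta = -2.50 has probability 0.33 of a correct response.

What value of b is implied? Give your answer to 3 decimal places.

P(theta) = 1 / (1 + exp(−a(theta − b)))
logit(0.33) = ln(0.33/0.67) = -0.7082
b = theta − logit/(a) = -2.50 − (-0.7082)/2.3000 = -2.1921

-2.192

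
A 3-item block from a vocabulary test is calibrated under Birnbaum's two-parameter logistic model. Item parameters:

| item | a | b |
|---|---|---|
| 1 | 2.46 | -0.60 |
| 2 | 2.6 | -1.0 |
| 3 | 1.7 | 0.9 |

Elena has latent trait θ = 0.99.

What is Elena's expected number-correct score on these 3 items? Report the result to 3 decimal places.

P(θ) = 1 / (1 + exp(−a(θ − b)))
P_1 = 1/(1+e^{-3.9114}) = 0.9804
P_2 = 1/(1+e^{-5.1740}) = 0.9944
P_3 = 1/(1+e^{-0.1530}) = 0.5382
E[score] = 0.9804 + 0.9944 + 0.5382 = 2.5129

2.513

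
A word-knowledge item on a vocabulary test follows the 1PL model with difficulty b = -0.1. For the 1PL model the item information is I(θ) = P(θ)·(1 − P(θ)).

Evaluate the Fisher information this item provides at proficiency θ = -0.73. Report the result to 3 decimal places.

P = 1/(1+e^{0.6300}) = 0.3475
P(1−P) = 0.3475 × 0.6525 = 0.2267
I = P(1−P) = 0.22675

0.227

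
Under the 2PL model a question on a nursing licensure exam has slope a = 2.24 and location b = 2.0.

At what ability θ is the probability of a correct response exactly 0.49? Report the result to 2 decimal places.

1.98

P(θ) = 1 / (1 + exp(−a(θ − b)))
logit = ln(0.4900/0.5100) = -0.0400
θ = b + logit/(a) = 2.0 + (-0.0400)/2.2400 = 1.9821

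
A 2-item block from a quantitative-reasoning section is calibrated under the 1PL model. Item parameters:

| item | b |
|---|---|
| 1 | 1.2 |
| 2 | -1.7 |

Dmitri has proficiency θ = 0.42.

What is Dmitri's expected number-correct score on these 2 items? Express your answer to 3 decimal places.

P(θ) = 1 / (1 + exp(−(θ − b)))
P_1 = 1/(1+e^{0.7800}) = 0.3143
P_2 = 1/(1+e^{-2.1200}) = 0.8928
E[score] = 0.3143 + 0.8928 = 1.2072

1.207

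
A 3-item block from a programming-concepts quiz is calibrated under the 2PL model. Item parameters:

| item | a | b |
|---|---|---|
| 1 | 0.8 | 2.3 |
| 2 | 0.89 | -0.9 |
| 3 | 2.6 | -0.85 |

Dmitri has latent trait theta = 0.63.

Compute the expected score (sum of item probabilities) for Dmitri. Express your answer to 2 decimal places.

1.98

P(theta) = 1 / (1 + exp(−a(theta − b)))
P_1 = 1/(1+e^{1.3360}) = 0.2082
P_2 = 1/(1+e^{-1.3617}) = 0.7960
P_3 = 1/(1+e^{-3.8480}) = 0.9791
E[score] = 0.2082 + 0.7960 + 0.9791 = 1.9833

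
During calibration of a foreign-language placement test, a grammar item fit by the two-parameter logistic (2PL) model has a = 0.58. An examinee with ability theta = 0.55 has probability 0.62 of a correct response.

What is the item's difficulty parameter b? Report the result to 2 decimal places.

P(theta) = 1 / (1 + exp(−a(theta − b)))
logit(0.62) = ln(0.62/0.38) = 0.4895
b = theta − logit/(a) = 0.55 − 0.4895/0.5800 = -0.2940

-0.29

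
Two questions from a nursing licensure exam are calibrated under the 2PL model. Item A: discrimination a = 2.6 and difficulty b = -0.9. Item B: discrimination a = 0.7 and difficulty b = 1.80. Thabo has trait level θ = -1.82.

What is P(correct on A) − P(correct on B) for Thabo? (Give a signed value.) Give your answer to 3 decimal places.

P(θ) = 1 / (1 + exp(−a(θ − b)))
P_A = 0.0838
P_B = 0.0735
P_A − P_B = 0.0103

0.010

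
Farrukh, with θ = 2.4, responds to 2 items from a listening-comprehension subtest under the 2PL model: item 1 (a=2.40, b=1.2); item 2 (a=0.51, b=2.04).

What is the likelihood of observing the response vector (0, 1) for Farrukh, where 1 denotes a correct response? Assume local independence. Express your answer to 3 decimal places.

0.029

P(θ) = 1 / (1 + exp(−a(θ − b)))
P_1 = 1/(1+e^{-2.8800}) = 0.9468
P_2 = 1/(1+e^{-0.1836}) = 0.5458
L = (1−P_1) × P_2 = 0.0532 × 0.5458 = 0.02901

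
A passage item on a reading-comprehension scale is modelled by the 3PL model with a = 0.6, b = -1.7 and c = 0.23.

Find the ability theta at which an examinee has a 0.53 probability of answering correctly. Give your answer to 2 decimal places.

-2.45

P(theta) = c + (1 − c) · 1 / (1 + exp(−a(theta − b)))
Remove guessing floor: (0.53 − 0.23)/(1 − 0.23) = 0.3896
logit = ln(0.3896/0.6104) = -0.4490
theta = b + logit/(a) = -1.7 + (-0.4490)/0.6000 = -2.4483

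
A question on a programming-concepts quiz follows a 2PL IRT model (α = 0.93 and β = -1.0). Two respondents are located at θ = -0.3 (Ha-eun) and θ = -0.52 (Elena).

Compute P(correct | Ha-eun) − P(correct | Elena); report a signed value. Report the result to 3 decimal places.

0.047

P(θ) = 1 / (1 + exp(−α(θ − β)))
P(Ha-eun) = 0.6572  [exponent 0.6510]
P(Elena) = 0.6098  [exponent 0.4464]
Difference = 0.6572 − 0.6098 = 0.0475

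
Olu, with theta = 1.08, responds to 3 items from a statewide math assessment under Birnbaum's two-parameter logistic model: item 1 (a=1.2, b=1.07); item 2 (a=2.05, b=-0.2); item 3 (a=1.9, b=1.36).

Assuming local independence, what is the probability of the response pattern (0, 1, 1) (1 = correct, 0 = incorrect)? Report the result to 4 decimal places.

0.1715

P(theta) = 1 / (1 + exp(−a(theta − b)))
P_1 = 1/(1+e^{-0.0120}) = 0.5030
P_2 = 1/(1+e^{-2.6240}) = 0.9324
P_3 = 1/(1+e^{0.5320}) = 0.3701
L = (1−P_1) × P_2 × P_3 = 0.4970 × 0.9324 × 0.3701 = 0.17148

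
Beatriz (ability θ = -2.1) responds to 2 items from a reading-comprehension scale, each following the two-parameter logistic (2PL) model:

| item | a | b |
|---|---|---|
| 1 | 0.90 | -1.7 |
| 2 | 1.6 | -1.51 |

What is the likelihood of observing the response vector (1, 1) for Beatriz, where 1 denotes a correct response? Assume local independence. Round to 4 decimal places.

P(θ) = 1 / (1 + exp(−a(θ − b)))
P_1 = 1/(1+e^{0.3600}) = 0.4110
P_2 = 1/(1+e^{0.9440}) = 0.2801
L = P_1 × P_2 = 0.4110 × 0.2801 = 0.11511

0.1151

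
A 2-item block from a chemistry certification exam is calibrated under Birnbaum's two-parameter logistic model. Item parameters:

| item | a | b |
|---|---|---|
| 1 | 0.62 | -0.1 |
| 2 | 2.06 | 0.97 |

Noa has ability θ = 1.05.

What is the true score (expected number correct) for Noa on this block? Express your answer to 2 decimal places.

1.21

P(θ) = 1 / (1 + exp(−a(θ − b)))
P_1 = 1/(1+e^{-0.7130}) = 0.6711
P_2 = 1/(1+e^{-0.1648}) = 0.5411
E[score] = 0.6711 + 0.5411 = 1.2122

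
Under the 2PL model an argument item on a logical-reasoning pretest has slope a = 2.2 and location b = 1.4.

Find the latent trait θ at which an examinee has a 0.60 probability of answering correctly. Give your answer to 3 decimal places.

P(θ) = 1 / (1 + exp(−a(θ − b)))
logit = ln(0.6000/0.4000) = 0.4055
θ = b + logit/(a) = 1.4 + 0.4055/2.2000 = 1.5843

1.584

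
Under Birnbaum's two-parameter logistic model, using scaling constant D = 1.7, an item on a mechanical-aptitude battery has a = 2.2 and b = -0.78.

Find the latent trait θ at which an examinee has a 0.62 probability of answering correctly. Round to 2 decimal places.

-0.65

P(θ) = 1 / (1 + exp(−D·a(θ − b)))
logit = ln(0.6200/0.3800) = 0.4895
θ = b + logit/(1.7·a) = -0.78 + 0.4895/3.7400 = -0.6491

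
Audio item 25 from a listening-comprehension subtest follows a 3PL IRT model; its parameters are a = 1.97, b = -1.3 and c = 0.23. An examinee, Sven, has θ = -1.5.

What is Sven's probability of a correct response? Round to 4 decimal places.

0.5401

P(θ) = c + (1 − c) · 1 / (1 + exp(−a(θ − b)))
Exponent: 1.97 × (-1.5 − (-1.3)) = -0.3940
1/(1 + e^{0.3940}) = 0.4028
P = 0.23 + 0.77 × 0.4028 = 0.5401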